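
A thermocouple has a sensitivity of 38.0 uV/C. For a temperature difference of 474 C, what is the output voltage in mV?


The thermocouple output V = sensitivity * dT.
V = 38.0 uV/C * 474 C
V = 18012.0 uV
V = 18.012 mV

18.012 mV


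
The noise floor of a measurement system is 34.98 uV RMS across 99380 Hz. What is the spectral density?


Noise spectral density = Vrms / sqrt(BW).
NSD = 34.98 / sqrt(99380)
NSD = 34.98 / 315.2459
NSD = 0.111 uV/sqrt(Hz)

0.111 uV/sqrt(Hz)


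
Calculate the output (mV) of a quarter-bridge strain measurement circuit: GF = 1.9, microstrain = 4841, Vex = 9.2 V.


Quarter bridge output: Vout = (GF * epsilon * Vex) / 4.
Vout = (1.9 * 4841e-6 * 9.2) / 4
Vout = 0.08462068 / 4 V
Vout = 0.02115517 V = 21.1552 mV

21.1552 mV


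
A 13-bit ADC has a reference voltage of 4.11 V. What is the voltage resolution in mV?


The resolution (LSB) of an ADC is Vref / 2^n.
LSB = 4.11 / 2^13
LSB = 4.11 / 8192
LSB = 0.00050171 V = 0.50170898 mV

0.50170898 mV


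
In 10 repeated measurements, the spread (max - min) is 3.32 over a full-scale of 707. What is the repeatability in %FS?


Repeatability = (spread / full scale) * 100%.
R = (3.32 / 707) * 100
R = 0.47 %FS

0.47 %FS


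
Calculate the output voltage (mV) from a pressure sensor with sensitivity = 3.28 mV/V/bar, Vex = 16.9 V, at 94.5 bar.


Output = sensitivity * Vex * P.
Vout = 3.28 * 16.9 * 94.5
Vout = 55.432 * 94.5
Vout = 5238.32 mV

5238.32 mV


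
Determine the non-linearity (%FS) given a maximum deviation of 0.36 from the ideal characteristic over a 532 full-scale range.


Linearity error = (max deviation / full scale) * 100%.
Linearity = (0.36 / 532) * 100
Linearity = 0.068 %FS

0.068 %FS


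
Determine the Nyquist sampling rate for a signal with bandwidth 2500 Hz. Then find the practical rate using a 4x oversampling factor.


By Nyquist theorem, fs_min = 2 * fmax.
fs_min = 2 * 2500 = 5000 Hz
Practical rate = 4 * fs_min = 4 * 5000 = 20000 Hz

fs_min = 5000 Hz, fs_practical = 20000 Hz


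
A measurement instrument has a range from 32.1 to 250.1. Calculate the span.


Span = upper range - lower range.
Span = 250.1 - (32.1)
Span = 218.0

218.0


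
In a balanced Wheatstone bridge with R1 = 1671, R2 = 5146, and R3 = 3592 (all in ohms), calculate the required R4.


At balance: R1*R4 = R2*R3, so R4 = R2*R3/R1.
R4 = 5146 * 3592 / 1671
R4 = 18484432 / 1671
R4 = 11061.9 ohm

11061.9 ohm


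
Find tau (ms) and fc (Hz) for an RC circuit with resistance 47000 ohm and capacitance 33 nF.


Time constant: tau = R * C.
tau = 47000 * 3.30e-08 = 0.001551 s
tau = 1.551 ms
Cutoff frequency: fc = 1 / (2*pi*R*C).
fc = 1 / (2*pi*0.001551) = 102.61 Hz

tau = 1.551 ms, fc = 102.61 Hz


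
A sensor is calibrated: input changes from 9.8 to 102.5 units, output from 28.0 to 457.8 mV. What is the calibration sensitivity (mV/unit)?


Sensitivity = (y2 - y1) / (x2 - x1).
S = (457.8 - 28.0) / (102.5 - 9.8)
S = 429.8 / 92.7
S = 4.6365 mV/unit

4.6365 mV/unit


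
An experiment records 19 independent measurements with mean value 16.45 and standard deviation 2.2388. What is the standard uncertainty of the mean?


The standard uncertainty for Type A evaluation is u = s / sqrt(n).
u = 2.2388 / sqrt(19)
u = 2.2388 / 4.3589
u = 0.5136

0.5136


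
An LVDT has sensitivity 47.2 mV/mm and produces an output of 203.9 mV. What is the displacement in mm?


Displacement = Vout / sensitivity.
d = 203.9 / 47.2
d = 4.32 mm

4.32 mm


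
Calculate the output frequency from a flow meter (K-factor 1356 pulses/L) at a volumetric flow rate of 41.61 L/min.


Frequency = K * Q / 60 (converting L/min to L/s).
f = 1356 * 41.61 / 60
f = 56423.16 / 60
f = 940.39 Hz

940.39 Hz


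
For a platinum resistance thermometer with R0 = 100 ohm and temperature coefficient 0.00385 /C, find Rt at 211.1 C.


The RTD equation: Rt = R0 * (1 + alpha * T).
Rt = 100 * (1 + 0.00385 * 211.1)
Rt = 100 * (1 + 0.812735)
Rt = 100 * 1.812735
Rt = 181.274 ohm

181.274 ohm


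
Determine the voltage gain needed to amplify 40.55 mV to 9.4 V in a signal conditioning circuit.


Gain = Vout / Vin (converting to same units).
G = 9.4 V / 40.55 mV
G = 9400.0 mV / 40.55 mV
G = 231.81

231.81


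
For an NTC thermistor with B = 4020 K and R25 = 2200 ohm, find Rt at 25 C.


NTC thermistor equation: Rt = R25 * exp(B * (1/T - 1/T25)).
T in Kelvin: 298.15 K, T25 = 298.15 K
1/T - 1/T25 = 1/298.15 - 1/298.15 = 0.0
B * (1/T - 1/T25) = 4020 * 0.0 = 0.0
Rt = 2200 * exp(0.0) = 2200.0 ohm

2200.0 ohm


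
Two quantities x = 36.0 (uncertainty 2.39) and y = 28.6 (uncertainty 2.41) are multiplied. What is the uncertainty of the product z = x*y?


For a product z = x*y, the relative uncertainty is:
uz/z = sqrt((ux/x)^2 + (uy/y)^2)
Relative uncertainties: ux/x = 2.39/36.0 = 0.066389
uy/y = 2.41/28.6 = 0.084266
z = 36.0 * 28.6 = 1029.6
uz = 1029.6 * sqrt(0.066389^2 + 0.084266^2) = 110.452

110.452


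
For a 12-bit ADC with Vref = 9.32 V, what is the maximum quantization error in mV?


The maximum quantization error is +/- LSB/2.
LSB = Vref / 2^n = 9.32 / 4096 = 0.00227539 V
Max error = LSB / 2 = 0.00227539 / 2 = 0.0011377 V
Max error = 1.1377 mV

1.1377 mV


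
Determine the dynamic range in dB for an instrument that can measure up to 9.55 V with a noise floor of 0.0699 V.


Dynamic range = 20 * log10(Vmax / Vnoise).
DR = 20 * log10(9.55 / 0.0699)
DR = 20 * log10(136.62)
DR = 42.71 dB

42.71 dB


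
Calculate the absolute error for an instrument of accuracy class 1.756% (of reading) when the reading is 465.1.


Absolute error = (accuracy% / 100) * reading.
Error = (1.756 / 100) * 465.1
Error = 0.01756 * 465.1
Error = 8.1672

8.1672


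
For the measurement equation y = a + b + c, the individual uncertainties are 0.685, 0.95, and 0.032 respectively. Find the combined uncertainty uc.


For a sum of independent quantities, uc = sqrt(u1^2 + u2^2 + u3^2).
uc = sqrt(0.685^2 + 0.95^2 + 0.032^2)
uc = sqrt(0.469225 + 0.9025 + 0.001024)
uc = 1.1716

1.1716


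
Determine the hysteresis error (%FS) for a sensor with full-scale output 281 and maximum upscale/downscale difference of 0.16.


Hysteresis = (max difference / full scale) * 100%.
H = (0.16 / 281) * 100
H = 0.057 %FS

0.057 %FS


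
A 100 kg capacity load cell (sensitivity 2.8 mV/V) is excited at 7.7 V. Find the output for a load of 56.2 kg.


Vout = rated_output * Vex * (load / capacity).
Vout = 2.8 * 7.7 * (56.2 / 100)
Vout = 2.8 * 7.7 * 0.562
Vout = 12.117 mV

12.117 mV


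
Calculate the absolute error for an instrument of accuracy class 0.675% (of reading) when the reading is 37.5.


Absolute error = (accuracy% / 100) * reading.
Error = (0.675 / 100) * 37.5
Error = 0.00675 * 37.5
Error = 0.2531

0.2531


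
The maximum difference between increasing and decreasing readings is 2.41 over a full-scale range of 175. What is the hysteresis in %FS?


Hysteresis = (max difference / full scale) * 100%.
H = (2.41 / 175) * 100
H = 1.377 %FS

1.377 %FS


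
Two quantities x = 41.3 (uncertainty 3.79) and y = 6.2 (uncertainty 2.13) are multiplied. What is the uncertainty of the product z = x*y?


For a product z = x*y, the relative uncertainty is:
uz/z = sqrt((ux/x)^2 + (uy/y)^2)
Relative uncertainties: ux/x = 3.79/41.3 = 0.091768
uy/y = 2.13/6.2 = 0.343548
z = 41.3 * 6.2 = 256.1
uz = 256.1 * sqrt(0.091768^2 + 0.343548^2) = 91.053

91.053


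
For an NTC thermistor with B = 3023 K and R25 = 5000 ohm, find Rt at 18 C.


NTC thermistor equation: Rt = R25 * exp(B * (1/T - 1/T25)).
T in Kelvin: 291.15 K, T25 = 298.15 K
1/T - 1/T25 = 1/291.15 - 1/298.15 = 8.064e-05
B * (1/T - 1/T25) = 3023 * 8.064e-05 = 0.2438
Rt = 5000 * exp(0.2438) = 6380.3 ohm

6380.3 ohm


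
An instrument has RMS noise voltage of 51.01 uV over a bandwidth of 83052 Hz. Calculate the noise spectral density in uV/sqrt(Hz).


Noise spectral density = Vrms / sqrt(BW).
NSD = 51.01 / sqrt(83052)
NSD = 51.01 / 288.1874
NSD = 0.177 uV/sqrt(Hz)

0.177 uV/sqrt(Hz)


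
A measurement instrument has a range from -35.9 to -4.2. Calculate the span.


Span = upper range - lower range.
Span = -4.2 - (-35.9)
Span = 31.7

31.7


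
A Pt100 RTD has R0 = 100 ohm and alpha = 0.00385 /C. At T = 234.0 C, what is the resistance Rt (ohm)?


The RTD equation: Rt = R0 * (1 + alpha * T).
Rt = 100 * (1 + 0.00385 * 234.0)
Rt = 100 * (1 + 0.9009)
Rt = 100 * 1.9009
Rt = 190.09 ohm

190.09 ohm


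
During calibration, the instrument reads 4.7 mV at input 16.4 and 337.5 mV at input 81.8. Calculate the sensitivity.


Sensitivity = (y2 - y1) / (x2 - x1).
S = (337.5 - 4.7) / (81.8 - 16.4)
S = 332.8 / 65.4
S = 5.0887 mV/unit

5.0887 mV/unit


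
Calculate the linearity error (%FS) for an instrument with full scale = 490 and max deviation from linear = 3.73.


Linearity error = (max deviation / full scale) * 100%.
Linearity = (3.73 / 490) * 100
Linearity = 0.761 %FS

0.761 %FS


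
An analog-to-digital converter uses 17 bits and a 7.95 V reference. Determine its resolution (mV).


The resolution (LSB) of an ADC is Vref / 2^n.
LSB = 7.95 / 2^17
LSB = 7.95 / 131072
LSB = 6.065e-05 V = 0.06065369 mV

0.06065369 mV


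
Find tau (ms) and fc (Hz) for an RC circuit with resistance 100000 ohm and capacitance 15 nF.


Time constant: tau = R * C.
tau = 100000 * 1.50e-08 = 0.0015 s
tau = 1.5 ms
Cutoff frequency: fc = 1 / (2*pi*R*C).
fc = 1 / (2*pi*0.0015) = 106.1 Hz

tau = 1.5 ms, fc = 106.1 Hz


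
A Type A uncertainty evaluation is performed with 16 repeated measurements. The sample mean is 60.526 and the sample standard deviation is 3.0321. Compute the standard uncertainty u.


The standard uncertainty for Type A evaluation is u = s / sqrt(n).
u = 3.0321 / sqrt(16)
u = 3.0321 / 4.0
u = 0.758

0.758


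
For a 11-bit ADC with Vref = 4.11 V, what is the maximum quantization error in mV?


The maximum quantization error is +/- LSB/2.
LSB = Vref / 2^n = 4.11 / 2048 = 0.00200684 V
Max error = LSB / 2 = 0.00200684 / 2 = 0.00100342 V
Max error = 1.0034 mV

1.0034 mV


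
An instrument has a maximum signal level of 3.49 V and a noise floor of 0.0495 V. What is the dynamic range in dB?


Dynamic range = 20 * log10(Vmax / Vnoise).
DR = 20 * log10(3.49 / 0.0495)
DR = 20 * log10(70.51)
DR = 36.96 dB

36.96 dB


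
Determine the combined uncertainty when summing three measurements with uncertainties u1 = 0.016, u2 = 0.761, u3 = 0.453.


For a sum of independent quantities, uc = sqrt(u1^2 + u2^2 + u3^2).
uc = sqrt(0.016^2 + 0.761^2 + 0.453^2)
uc = sqrt(0.000256 + 0.579121 + 0.205209)
uc = 0.8858

0.8858


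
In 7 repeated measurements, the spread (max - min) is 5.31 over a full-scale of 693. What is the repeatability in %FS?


Repeatability = (spread / full scale) * 100%.
R = (5.31 / 693) * 100
R = 0.766 %FS

0.766 %FS


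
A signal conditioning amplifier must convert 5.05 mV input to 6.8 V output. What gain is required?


Gain = Vout / Vin (converting to same units).
G = 6.8 V / 5.05 mV
G = 6800.0 mV / 5.05 mV
G = 1346.53

1346.53


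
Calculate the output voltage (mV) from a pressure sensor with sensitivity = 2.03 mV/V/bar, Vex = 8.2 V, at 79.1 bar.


Output = sensitivity * Vex * P.
Vout = 2.03 * 8.2 * 79.1
Vout = 16.646 * 79.1
Vout = 1316.7 mV

1316.7 mV


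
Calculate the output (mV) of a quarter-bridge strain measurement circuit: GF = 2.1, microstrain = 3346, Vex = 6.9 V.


Quarter bridge output: Vout = (GF * epsilon * Vex) / 4.
Vout = (2.1 * 3346e-6 * 6.9) / 4
Vout = 0.04848354 / 4 V
Vout = 0.01212089 V = 12.1209 mV

12.1209 mV


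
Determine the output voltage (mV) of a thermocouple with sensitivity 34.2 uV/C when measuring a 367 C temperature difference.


The thermocouple output V = sensitivity * dT.
V = 34.2 uV/C * 367 C
V = 12551.4 uV
V = 12.551 mV

12.551 mV


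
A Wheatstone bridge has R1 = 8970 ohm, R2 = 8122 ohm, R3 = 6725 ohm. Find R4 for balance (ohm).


At balance: R1*R4 = R2*R3, so R4 = R2*R3/R1.
R4 = 8122 * 6725 / 8970
R4 = 54620450 / 8970
R4 = 6089.24 ohm

6089.24 ohm


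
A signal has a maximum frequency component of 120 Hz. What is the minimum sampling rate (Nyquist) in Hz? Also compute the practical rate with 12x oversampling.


By Nyquist theorem, fs_min = 2 * fmax.
fs_min = 2 * 120 = 240 Hz
Practical rate = 12 * fs_min = 12 * 240 = 2880 Hz

fs_min = 240 Hz, fs_practical = 2880 Hz


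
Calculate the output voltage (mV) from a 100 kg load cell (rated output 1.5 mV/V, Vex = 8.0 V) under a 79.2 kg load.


Vout = rated_output * Vex * (load / capacity).
Vout = 1.5 * 8.0 * (79.2 / 100)
Vout = 1.5 * 8.0 * 0.792
Vout = 9.504 mV

9.504 mV


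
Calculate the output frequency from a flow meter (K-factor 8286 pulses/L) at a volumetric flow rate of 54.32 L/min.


Frequency = K * Q / 60 (converting L/min to L/s).
f = 8286 * 54.32 / 60
f = 450095.52 / 60
f = 7501.59 Hz

7501.59 Hz


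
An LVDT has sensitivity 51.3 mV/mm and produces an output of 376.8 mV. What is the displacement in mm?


Displacement = Vout / sensitivity.
d = 376.8 / 51.3
d = 7.345 mm

7.345 mm


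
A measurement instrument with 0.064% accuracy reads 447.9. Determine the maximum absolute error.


Absolute error = (accuracy% / 100) * reading.
Error = (0.064 / 100) * 447.9
Error = 0.00064 * 447.9
Error = 0.2867

0.2867


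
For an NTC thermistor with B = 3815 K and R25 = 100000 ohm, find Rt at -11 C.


NTC thermistor equation: Rt = R25 * exp(B * (1/T - 1/T25)).
T in Kelvin: 262.15 K, T25 = 298.15 K
1/T - 1/T25 = 1/262.15 - 1/298.15 = 0.00046059
B * (1/T - 1/T25) = 3815 * 0.00046059 = 1.7572
Rt = 100000 * exp(1.7572) = 579597.8 ohm

579597.8 ohm


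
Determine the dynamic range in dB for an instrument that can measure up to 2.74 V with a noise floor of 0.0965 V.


Dynamic range = 20 * log10(Vmax / Vnoise).
DR = 20 * log10(2.74 / 0.0965)
DR = 20 * log10(28.39)
DR = 29.06 dB

29.06 dB


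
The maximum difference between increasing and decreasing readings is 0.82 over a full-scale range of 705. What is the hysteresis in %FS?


Hysteresis = (max difference / full scale) * 100%.
H = (0.82 / 705) * 100
H = 0.116 %FS

0.116 %FS


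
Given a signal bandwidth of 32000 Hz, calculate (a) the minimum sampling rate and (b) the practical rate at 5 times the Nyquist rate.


By Nyquist theorem, fs_min = 2 * fmax.
fs_min = 2 * 32000 = 64000 Hz
Practical rate = 5 * fs_min = 5 * 64000 = 320000 Hz

fs_min = 64000 Hz, fs_practical = 320000 Hz


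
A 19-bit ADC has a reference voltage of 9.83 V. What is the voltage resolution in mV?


The resolution (LSB) of an ADC is Vref / 2^n.
LSB = 9.83 / 2^19
LSB = 9.83 / 524288
LSB = 1.875e-05 V = 0.01874924 mV

0.01874924 mV


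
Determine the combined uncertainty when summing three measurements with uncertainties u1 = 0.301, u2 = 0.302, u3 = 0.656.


For a sum of independent quantities, uc = sqrt(u1^2 + u2^2 + u3^2).
uc = sqrt(0.301^2 + 0.302^2 + 0.656^2)
uc = sqrt(0.090601 + 0.091204 + 0.430336)
uc = 0.7824

0.7824


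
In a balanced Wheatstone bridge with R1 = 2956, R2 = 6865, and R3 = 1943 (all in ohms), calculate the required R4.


At balance: R1*R4 = R2*R3, so R4 = R2*R3/R1.
R4 = 6865 * 1943 / 2956
R4 = 13338695 / 2956
R4 = 4512.41 ohm

4512.41 ohm


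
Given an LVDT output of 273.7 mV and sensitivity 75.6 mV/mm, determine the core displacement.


Displacement = Vout / sensitivity.
d = 273.7 / 75.6
d = 3.62 mm

3.62 mm


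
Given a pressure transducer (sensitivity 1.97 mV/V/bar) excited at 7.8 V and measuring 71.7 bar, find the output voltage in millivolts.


Output = sensitivity * Vex * P.
Vout = 1.97 * 7.8 * 71.7
Vout = 15.366 * 71.7
Vout = 1101.74 mV

1101.74 mV


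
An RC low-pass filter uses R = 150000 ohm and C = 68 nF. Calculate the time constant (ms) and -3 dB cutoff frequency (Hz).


Time constant: tau = R * C.
tau = 150000 * 6.80e-08 = 0.0102 s
tau = 10.2 ms
Cutoff frequency: fc = 1 / (2*pi*R*C).
fc = 1 / (2*pi*0.0102) = 15.6 Hz

tau = 10.2 ms, fc = 15.6 Hz


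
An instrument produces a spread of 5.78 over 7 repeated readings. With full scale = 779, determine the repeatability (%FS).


Repeatability = (spread / full scale) * 100%.
R = (5.78 / 779) * 100
R = 0.742 %FS

0.742 %FS


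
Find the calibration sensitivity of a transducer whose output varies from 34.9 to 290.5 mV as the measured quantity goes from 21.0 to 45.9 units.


Sensitivity = (y2 - y1) / (x2 - x1).
S = (290.5 - 34.9) / (45.9 - 21.0)
S = 255.6 / 24.9
S = 10.2651 mV/unit

10.2651 mV/unit


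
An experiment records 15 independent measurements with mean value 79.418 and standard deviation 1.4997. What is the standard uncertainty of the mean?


The standard uncertainty for Type A evaluation is u = s / sqrt(n).
u = 1.4997 / sqrt(15)
u = 1.4997 / 3.873
u = 0.3872

0.3872


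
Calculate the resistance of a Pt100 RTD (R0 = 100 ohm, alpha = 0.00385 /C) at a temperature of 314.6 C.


The RTD equation: Rt = R0 * (1 + alpha * T).
Rt = 100 * (1 + 0.00385 * 314.6)
Rt = 100 * (1 + 1.21121)
Rt = 100 * 2.21121
Rt = 221.121 ohm

221.121 ohm


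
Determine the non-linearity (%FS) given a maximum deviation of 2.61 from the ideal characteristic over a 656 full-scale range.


Linearity error = (max deviation / full scale) * 100%.
Linearity = (2.61 / 656) * 100
Linearity = 0.398 %FS

0.398 %FS


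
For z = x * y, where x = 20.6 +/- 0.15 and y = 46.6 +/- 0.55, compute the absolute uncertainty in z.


For a product z = x*y, the relative uncertainty is:
uz/z = sqrt((ux/x)^2 + (uy/y)^2)
Relative uncertainties: ux/x = 0.15/20.6 = 0.007282
uy/y = 0.55/46.6 = 0.011803
z = 20.6 * 46.6 = 960.0
uz = 960.0 * sqrt(0.007282^2 + 0.011803^2) = 13.313

13.313


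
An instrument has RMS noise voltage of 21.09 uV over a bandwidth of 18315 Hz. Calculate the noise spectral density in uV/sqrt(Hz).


Noise spectral density = Vrms / sqrt(BW).
NSD = 21.09 / sqrt(18315)
NSD = 21.09 / 135.3329
NSD = 0.1558 uV/sqrt(Hz)

0.1558 uV/sqrt(Hz)


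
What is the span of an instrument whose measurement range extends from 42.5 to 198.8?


Span = upper range - lower range.
Span = 198.8 - (42.5)
Span = 156.3

156.3


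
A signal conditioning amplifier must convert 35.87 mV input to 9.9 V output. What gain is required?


Gain = Vout / Vin (converting to same units).
G = 9.9 V / 35.87 mV
G = 9900.0 mV / 35.87 mV
G = 276.0

276.0


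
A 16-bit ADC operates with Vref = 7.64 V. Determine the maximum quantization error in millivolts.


The maximum quantization error is +/- LSB/2.
LSB = Vref / 2^n = 7.64 / 65536 = 0.00011658 V
Max error = LSB / 2 = 0.00011658 / 2 = 5.829e-05 V
Max error = 0.0583 mV

0.0583 mV


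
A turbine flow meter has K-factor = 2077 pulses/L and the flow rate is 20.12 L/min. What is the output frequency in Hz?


Frequency = K * Q / 60 (converting L/min to L/s).
f = 2077 * 20.12 / 60
f = 41789.24 / 60
f = 696.49 Hz

696.49 Hz


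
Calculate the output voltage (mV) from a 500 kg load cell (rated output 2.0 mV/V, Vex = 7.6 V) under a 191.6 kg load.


Vout = rated_output * Vex * (load / capacity).
Vout = 2.0 * 7.6 * (191.6 / 500)
Vout = 2.0 * 7.6 * 0.3832
Vout = 5.825 mV

5.825 mV


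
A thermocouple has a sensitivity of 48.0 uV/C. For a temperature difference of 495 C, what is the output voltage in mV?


The thermocouple output V = sensitivity * dT.
V = 48.0 uV/C * 495 C
V = 23760.0 uV
V = 23.76 mV

23.76 mV


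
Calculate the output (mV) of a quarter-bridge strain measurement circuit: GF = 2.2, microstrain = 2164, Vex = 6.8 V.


Quarter bridge output: Vout = (GF * epsilon * Vex) / 4.
Vout = (2.2 * 2164e-6 * 6.8) / 4
Vout = 0.03237344 / 4 V
Vout = 0.00809336 V = 8.0934 mV

8.0934 mV


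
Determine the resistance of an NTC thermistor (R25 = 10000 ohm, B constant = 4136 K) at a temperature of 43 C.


NTC thermistor equation: Rt = R25 * exp(B * (1/T - 1/T25)).
T in Kelvin: 316.15 K, T25 = 298.15 K
1/T - 1/T25 = 1/316.15 - 1/298.15 = -0.00019096
B * (1/T - 1/T25) = 4136 * -0.00019096 = -0.7898
Rt = 10000 * exp(-0.7898) = 4539.3 ohm

4539.3 ohm


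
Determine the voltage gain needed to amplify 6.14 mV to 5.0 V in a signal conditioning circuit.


Gain = Vout / Vin (converting to same units).
G = 5.0 V / 6.14 mV
G = 5000.0 mV / 6.14 mV
G = 814.33

814.33


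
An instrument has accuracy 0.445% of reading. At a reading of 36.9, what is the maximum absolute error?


Absolute error = (accuracy% / 100) * reading.
Error = (0.445 / 100) * 36.9
Error = 0.00445 * 36.9
Error = 0.1642

0.1642


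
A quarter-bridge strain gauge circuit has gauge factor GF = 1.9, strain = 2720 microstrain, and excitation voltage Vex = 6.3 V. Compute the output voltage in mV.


Quarter bridge output: Vout = (GF * epsilon * Vex) / 4.
Vout = (1.9 * 2720e-6 * 6.3) / 4
Vout = 0.0325584 / 4 V
Vout = 0.0081396 V = 8.1396 mV

8.1396 mV


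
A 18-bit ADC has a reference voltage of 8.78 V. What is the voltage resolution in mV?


The resolution (LSB) of an ADC is Vref / 2^n.
LSB = 8.78 / 2^18
LSB = 8.78 / 262144
LSB = 3.349e-05 V = 0.03349304 mV

0.03349304 mV


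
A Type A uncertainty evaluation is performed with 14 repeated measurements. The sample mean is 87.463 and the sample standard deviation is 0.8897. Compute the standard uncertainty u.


The standard uncertainty for Type A evaluation is u = s / sqrt(n).
u = 0.8897 / sqrt(14)
u = 0.8897 / 3.7417
u = 0.2378

0.2378


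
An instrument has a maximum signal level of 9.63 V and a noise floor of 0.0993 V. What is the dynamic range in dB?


Dynamic range = 20 * log10(Vmax / Vnoise).
DR = 20 * log10(9.63 / 0.0993)
DR = 20 * log10(96.98)
DR = 39.73 dB

39.73 dB


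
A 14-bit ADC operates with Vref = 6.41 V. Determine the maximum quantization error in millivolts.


The maximum quantization error is +/- LSB/2.
LSB = Vref / 2^n = 6.41 / 16384 = 0.00039124 V
Max error = LSB / 2 = 0.00039124 / 2 = 0.00019562 V
Max error = 0.1956 mV

0.1956 mV


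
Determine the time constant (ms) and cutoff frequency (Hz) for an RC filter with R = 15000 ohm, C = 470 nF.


Time constant: tau = R * C.
tau = 15000 * 4.70e-07 = 0.00705 s
tau = 7.05 ms
Cutoff frequency: fc = 1 / (2*pi*R*C).
fc = 1 / (2*pi*0.00705) = 22.58 Hz

tau = 7.05 ms, fc = 22.58 Hz


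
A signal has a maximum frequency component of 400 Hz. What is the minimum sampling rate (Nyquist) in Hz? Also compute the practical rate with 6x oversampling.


By Nyquist theorem, fs_min = 2 * fmax.
fs_min = 2 * 400 = 800 Hz
Practical rate = 6 * fs_min = 6 * 800 = 4800 Hz

fs_min = 800 Hz, fs_practical = 4800 Hz


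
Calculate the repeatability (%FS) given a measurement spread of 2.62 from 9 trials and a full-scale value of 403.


Repeatability = (spread / full scale) * 100%.
R = (2.62 / 403) * 100
R = 0.65 %FS

0.65 %FS


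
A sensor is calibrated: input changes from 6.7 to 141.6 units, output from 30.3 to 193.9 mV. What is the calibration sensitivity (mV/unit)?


Sensitivity = (y2 - y1) / (x2 - x1).
S = (193.9 - 30.3) / (141.6 - 6.7)
S = 163.6 / 134.9
S = 1.2128 mV/unit

1.2128 mV/unit


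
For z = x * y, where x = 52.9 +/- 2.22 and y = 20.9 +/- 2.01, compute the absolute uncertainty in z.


For a product z = x*y, the relative uncertainty is:
uz/z = sqrt((ux/x)^2 + (uy/y)^2)
Relative uncertainties: ux/x = 2.22/52.9 = 0.041966
uy/y = 2.01/20.9 = 0.096172
z = 52.9 * 20.9 = 1105.6
uz = 1105.6 * sqrt(0.041966^2 + 0.096172^2) = 116.011

116.011


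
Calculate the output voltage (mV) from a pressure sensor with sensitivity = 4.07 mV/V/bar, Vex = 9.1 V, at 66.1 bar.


Output = sensitivity * Vex * P.
Vout = 4.07 * 9.1 * 66.1
Vout = 37.037 * 66.1
Vout = 2448.15 mV

2448.15 mV


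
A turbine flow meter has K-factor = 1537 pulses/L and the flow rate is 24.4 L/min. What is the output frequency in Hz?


Frequency = K * Q / 60 (converting L/min to L/s).
f = 1537 * 24.4 / 60
f = 37502.8 / 60
f = 625.05 Hz

625.05 Hz


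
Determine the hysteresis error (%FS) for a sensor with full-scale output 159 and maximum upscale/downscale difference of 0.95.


Hysteresis = (max difference / full scale) * 100%.
H = (0.95 / 159) * 100
H = 0.597 %FS

0.597 %FS


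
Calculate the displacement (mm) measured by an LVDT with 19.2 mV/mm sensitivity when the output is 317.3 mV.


Displacement = Vout / sensitivity.
d = 317.3 / 19.2
d = 16.526 mm

16.526 mm


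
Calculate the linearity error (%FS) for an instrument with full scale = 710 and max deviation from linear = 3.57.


Linearity error = (max deviation / full scale) * 100%.
Linearity = (3.57 / 710) * 100
Linearity = 0.503 %FS

0.503 %FS


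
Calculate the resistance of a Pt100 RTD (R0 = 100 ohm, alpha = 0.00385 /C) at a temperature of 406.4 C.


The RTD equation: Rt = R0 * (1 + alpha * T).
Rt = 100 * (1 + 0.00385 * 406.4)
Rt = 100 * (1 + 1.56464)
Rt = 100 * 2.56464
Rt = 256.464 ohm

256.464 ohm


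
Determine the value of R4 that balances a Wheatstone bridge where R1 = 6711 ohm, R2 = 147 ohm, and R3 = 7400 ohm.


At balance: R1*R4 = R2*R3, so R4 = R2*R3/R1.
R4 = 147 * 7400 / 6711
R4 = 1087800 / 6711
R4 = 162.09 ohm

162.09 ohm


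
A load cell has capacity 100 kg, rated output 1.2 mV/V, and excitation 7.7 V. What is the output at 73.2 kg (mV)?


Vout = rated_output * Vex * (load / capacity).
Vout = 1.2 * 7.7 * (73.2 / 100)
Vout = 1.2 * 7.7 * 0.732
Vout = 6.764 mV

6.764 mV


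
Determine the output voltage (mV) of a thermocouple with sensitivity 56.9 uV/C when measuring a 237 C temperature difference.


The thermocouple output V = sensitivity * dT.
V = 56.9 uV/C * 237 C
V = 13485.3 uV
V = 13.485 mV

13.485 mV


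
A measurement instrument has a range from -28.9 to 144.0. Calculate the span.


Span = upper range - lower range.
Span = 144.0 - (-28.9)
Span = 172.9

172.9


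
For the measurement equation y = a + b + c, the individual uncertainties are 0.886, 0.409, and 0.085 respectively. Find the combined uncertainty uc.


For a sum of independent quantities, uc = sqrt(u1^2 + u2^2 + u3^2).
uc = sqrt(0.886^2 + 0.409^2 + 0.085^2)
uc = sqrt(0.784996 + 0.167281 + 0.007225)
uc = 0.9795

0.9795


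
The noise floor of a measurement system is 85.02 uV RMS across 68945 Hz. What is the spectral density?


Noise spectral density = Vrms / sqrt(BW).
NSD = 85.02 / sqrt(68945)
NSD = 85.02 / 262.5738
NSD = 0.3238 uV/sqrt(Hz)

0.3238 uV/sqrt(Hz)


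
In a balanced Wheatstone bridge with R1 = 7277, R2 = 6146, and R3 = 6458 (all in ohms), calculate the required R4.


At balance: R1*R4 = R2*R3, so R4 = R2*R3/R1.
R4 = 6146 * 6458 / 7277
R4 = 39690868 / 7277
R4 = 5454.29 ohm

5454.29 ohm


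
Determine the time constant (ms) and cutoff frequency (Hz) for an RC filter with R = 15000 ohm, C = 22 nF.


Time constant: tau = R * C.
tau = 15000 * 2.20e-08 = 0.00033 s
tau = 0.33 ms
Cutoff frequency: fc = 1 / (2*pi*R*C).
fc = 1 / (2*pi*0.00033) = 482.29 Hz

tau = 0.33 ms, fc = 482.29 Hz


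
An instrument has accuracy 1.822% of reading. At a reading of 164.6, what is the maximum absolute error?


Absolute error = (accuracy% / 100) * reading.
Error = (1.822 / 100) * 164.6
Error = 0.01822 * 164.6
Error = 2.999

2.999


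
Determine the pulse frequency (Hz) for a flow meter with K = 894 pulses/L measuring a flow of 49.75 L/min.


Frequency = K * Q / 60 (converting L/min to L/s).
f = 894 * 49.75 / 60
f = 44476.5 / 60
f = 741.27 Hz

741.27 Hz


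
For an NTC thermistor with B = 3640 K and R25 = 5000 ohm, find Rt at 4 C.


NTC thermistor equation: Rt = R25 * exp(B * (1/T - 1/T25)).
T in Kelvin: 277.15 K, T25 = 298.15 K
1/T - 1/T25 = 1/277.15 - 1/298.15 = 0.00025414
B * (1/T - 1/T25) = 3640 * 0.00025414 = 0.9251
Rt = 5000 * exp(0.9251) = 12610.1 ohm

12610.1 ohm


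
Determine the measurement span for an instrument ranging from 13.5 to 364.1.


Span = upper range - lower range.
Span = 364.1 - (13.5)
Span = 350.6

350.6


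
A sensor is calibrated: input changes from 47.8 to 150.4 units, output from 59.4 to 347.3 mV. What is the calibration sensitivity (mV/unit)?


Sensitivity = (y2 - y1) / (x2 - x1).
S = (347.3 - 59.4) / (150.4 - 47.8)
S = 287.9 / 102.6
S = 2.806 mV/unit

2.806 mV/unit


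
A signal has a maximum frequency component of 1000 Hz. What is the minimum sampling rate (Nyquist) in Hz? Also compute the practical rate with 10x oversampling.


By Nyquist theorem, fs_min = 2 * fmax.
fs_min = 2 * 1000 = 2000 Hz
Practical rate = 10 * fs_min = 10 * 2000 = 20000 Hz

fs_min = 2000 Hz, fs_practical = 20000 Hz


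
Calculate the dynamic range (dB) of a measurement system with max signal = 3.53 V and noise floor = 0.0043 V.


Dynamic range = 20 * log10(Vmax / Vnoise).
DR = 20 * log10(3.53 / 0.0043)
DR = 20 * log10(820.93)
DR = 58.29 dB

58.29 dB


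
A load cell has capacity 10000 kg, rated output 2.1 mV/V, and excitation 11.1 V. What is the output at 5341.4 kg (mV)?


Vout = rated_output * Vex * (load / capacity).
Vout = 2.1 * 11.1 * (5341.4 / 10000)
Vout = 2.1 * 11.1 * 0.53414
Vout = 12.451 mV

12.451 mV


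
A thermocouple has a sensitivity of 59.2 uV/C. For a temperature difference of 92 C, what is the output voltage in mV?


The thermocouple output V = sensitivity * dT.
V = 59.2 uV/C * 92 C
V = 5446.4 uV
V = 5.446 mV

5.446 mV


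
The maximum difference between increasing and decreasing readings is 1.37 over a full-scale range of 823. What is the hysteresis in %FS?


Hysteresis = (max difference / full scale) * 100%.
H = (1.37 / 823) * 100
H = 0.166 %FS

0.166 %FS


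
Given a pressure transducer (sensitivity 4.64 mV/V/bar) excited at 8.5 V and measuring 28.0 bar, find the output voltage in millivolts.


Output = sensitivity * Vex * P.
Vout = 4.64 * 8.5 * 28.0
Vout = 39.44 * 28.0
Vout = 1104.32 mV

1104.32 mV


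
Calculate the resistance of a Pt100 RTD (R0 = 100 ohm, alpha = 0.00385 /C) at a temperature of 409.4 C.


The RTD equation: Rt = R0 * (1 + alpha * T).
Rt = 100 * (1 + 0.00385 * 409.4)
Rt = 100 * (1 + 1.57619)
Rt = 100 * 2.57619
Rt = 257.619 ohm

257.619 ohm


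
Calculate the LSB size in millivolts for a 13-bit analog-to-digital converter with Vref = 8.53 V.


The resolution (LSB) of an ADC is Vref / 2^n.
LSB = 8.53 / 2^13
LSB = 8.53 / 8192
LSB = 0.00104126 V = 1.04125977 mV

1.04125977 mV


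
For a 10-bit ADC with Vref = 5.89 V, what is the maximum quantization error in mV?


The maximum quantization error is +/- LSB/2.
LSB = Vref / 2^n = 5.89 / 1024 = 0.00575195 V
Max error = LSB / 2 = 0.00575195 / 2 = 0.00287598 V
Max error = 2.876 mV

2.876 mV


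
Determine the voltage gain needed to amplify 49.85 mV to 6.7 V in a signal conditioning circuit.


Gain = Vout / Vin (converting to same units).
G = 6.7 V / 49.85 mV
G = 6700.0 mV / 49.85 mV
G = 134.4

134.4


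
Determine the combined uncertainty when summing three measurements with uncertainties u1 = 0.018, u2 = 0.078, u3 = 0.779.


For a sum of independent quantities, uc = sqrt(u1^2 + u2^2 + u3^2).
uc = sqrt(0.018^2 + 0.078^2 + 0.779^2)
uc = sqrt(0.000324 + 0.006084 + 0.606841)
uc = 0.7831

0.7831


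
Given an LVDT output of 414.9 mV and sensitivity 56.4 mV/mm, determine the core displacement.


Displacement = Vout / sensitivity.
d = 414.9 / 56.4
d = 7.356 mm

7.356 mm


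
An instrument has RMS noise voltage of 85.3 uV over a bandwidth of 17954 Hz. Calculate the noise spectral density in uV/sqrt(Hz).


Noise spectral density = Vrms / sqrt(BW).
NSD = 85.3 / sqrt(17954)
NSD = 85.3 / 133.9925
NSD = 0.6366 uV/sqrt(Hz)

0.6366 uV/sqrt(Hz)


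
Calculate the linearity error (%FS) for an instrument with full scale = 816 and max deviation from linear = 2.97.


Linearity error = (max deviation / full scale) * 100%.
Linearity = (2.97 / 816) * 100
Linearity = 0.364 %FS

0.364 %FS


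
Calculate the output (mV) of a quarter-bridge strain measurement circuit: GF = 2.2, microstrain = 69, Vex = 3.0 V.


Quarter bridge output: Vout = (GF * epsilon * Vex) / 4.
Vout = (2.2 * 69e-6 * 3.0) / 4
Vout = 0.0004554 / 4 V
Vout = 0.00011385 V = 0.1139 mV

0.1139 mV


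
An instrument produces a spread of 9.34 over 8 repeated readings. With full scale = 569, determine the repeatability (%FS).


Repeatability = (spread / full scale) * 100%.
R = (9.34 / 569) * 100
R = 1.641 %FS

1.641 %FS


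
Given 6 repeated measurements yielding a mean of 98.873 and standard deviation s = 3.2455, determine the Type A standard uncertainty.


The standard uncertainty for Type A evaluation is u = s / sqrt(n).
u = 3.2455 / sqrt(6)
u = 3.2455 / 2.4495
u = 1.325

1.325


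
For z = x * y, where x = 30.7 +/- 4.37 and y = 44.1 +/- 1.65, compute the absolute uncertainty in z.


For a product z = x*y, the relative uncertainty is:
uz/z = sqrt((ux/x)^2 + (uy/y)^2)
Relative uncertainties: ux/x = 4.37/30.7 = 0.142345
uy/y = 1.65/44.1 = 0.037415
z = 30.7 * 44.1 = 1353.9
uz = 1353.9 * sqrt(0.142345^2 + 0.037415^2) = 199.263

199.263


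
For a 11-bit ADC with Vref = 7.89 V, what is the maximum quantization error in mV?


The maximum quantization error is +/- LSB/2.
LSB = Vref / 2^n = 7.89 / 2048 = 0.00385254 V
Max error = LSB / 2 = 0.00385254 / 2 = 0.00192627 V
Max error = 1.9263 mV

1.9263 mV


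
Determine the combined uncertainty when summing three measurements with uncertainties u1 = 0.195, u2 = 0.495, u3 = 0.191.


For a sum of independent quantities, uc = sqrt(u1^2 + u2^2 + u3^2).
uc = sqrt(0.195^2 + 0.495^2 + 0.191^2)
uc = sqrt(0.038025 + 0.245025 + 0.036481)
uc = 0.5653

0.5653


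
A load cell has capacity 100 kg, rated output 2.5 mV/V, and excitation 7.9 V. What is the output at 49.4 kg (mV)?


Vout = rated_output * Vex * (load / capacity).
Vout = 2.5 * 7.9 * (49.4 / 100)
Vout = 2.5 * 7.9 * 0.494
Vout = 9.756 mV

9.756 mV


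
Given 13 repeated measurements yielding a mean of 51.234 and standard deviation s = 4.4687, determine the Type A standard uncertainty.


The standard uncertainty for Type A evaluation is u = s / sqrt(n).
u = 4.4687 / sqrt(13)
u = 4.4687 / 3.6056
u = 1.2394

1.2394


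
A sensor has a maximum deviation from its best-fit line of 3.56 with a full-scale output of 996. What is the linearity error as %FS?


Linearity error = (max deviation / full scale) * 100%.
Linearity = (3.56 / 996) * 100
Linearity = 0.357 %FS

0.357 %FS


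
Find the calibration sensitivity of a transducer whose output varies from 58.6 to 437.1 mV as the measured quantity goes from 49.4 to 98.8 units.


Sensitivity = (y2 - y1) / (x2 - x1).
S = (437.1 - 58.6) / (98.8 - 49.4)
S = 378.5 / 49.4
S = 7.6619 mV/unit

7.6619 mV/unit


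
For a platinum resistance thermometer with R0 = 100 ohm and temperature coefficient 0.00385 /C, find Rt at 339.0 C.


The RTD equation: Rt = R0 * (1 + alpha * T).
Rt = 100 * (1 + 0.00385 * 339.0)
Rt = 100 * (1 + 1.30515)
Rt = 100 * 2.30515
Rt = 230.515 ohm

230.515 ohm


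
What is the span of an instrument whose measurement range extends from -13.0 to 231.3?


Span = upper range - lower range.
Span = 231.3 - (-13.0)
Span = 244.3

244.3


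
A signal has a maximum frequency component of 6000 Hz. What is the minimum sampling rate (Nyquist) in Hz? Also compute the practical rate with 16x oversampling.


By Nyquist theorem, fs_min = 2 * fmax.
fs_min = 2 * 6000 = 12000 Hz
Practical rate = 16 * fs_min = 16 * 12000 = 192000 Hz

fs_min = 12000 Hz, fs_practical = 192000 Hz


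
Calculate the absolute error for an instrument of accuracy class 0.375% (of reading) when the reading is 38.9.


Absolute error = (accuracy% / 100) * reading.
Error = (0.375 / 100) * 38.9
Error = 0.00375 * 38.9
Error = 0.1459

0.1459


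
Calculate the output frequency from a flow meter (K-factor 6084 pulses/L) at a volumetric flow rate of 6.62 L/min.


Frequency = K * Q / 60 (converting L/min to L/s).
f = 6084 * 6.62 / 60
f = 40276.08 / 60
f = 671.27 Hz

671.27 Hz


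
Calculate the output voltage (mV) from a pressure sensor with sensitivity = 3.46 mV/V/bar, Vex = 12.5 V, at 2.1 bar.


Output = sensitivity * Vex * P.
Vout = 3.46 * 12.5 * 2.1
Vout = 43.25 * 2.1
Vout = 90.83 mV

90.83 mV


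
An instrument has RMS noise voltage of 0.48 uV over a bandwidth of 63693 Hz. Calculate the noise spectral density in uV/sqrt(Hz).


Noise spectral density = Vrms / sqrt(BW).
NSD = 0.48 / sqrt(63693)
NSD = 0.48 / 252.3747
NSD = 0.0019 uV/sqrt(Hz)

0.0019 uV/sqrt(Hz)


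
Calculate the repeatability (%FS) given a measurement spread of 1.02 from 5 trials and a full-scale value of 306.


Repeatability = (spread / full scale) * 100%.
R = (1.02 / 306) * 100
R = 0.333 %FS

0.333 %FS


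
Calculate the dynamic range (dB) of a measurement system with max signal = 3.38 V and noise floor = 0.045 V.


Dynamic range = 20 * log10(Vmax / Vnoise).
DR = 20 * log10(3.38 / 0.045)
DR = 20 * log10(75.11)
DR = 37.51 dB

37.51 dB


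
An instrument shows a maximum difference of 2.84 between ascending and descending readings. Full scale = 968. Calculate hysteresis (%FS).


Hysteresis = (max difference / full scale) * 100%.
H = (2.84 / 968) * 100
H = 0.293 %FS

0.293 %FS


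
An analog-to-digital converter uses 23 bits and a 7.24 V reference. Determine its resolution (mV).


The resolution (LSB) of an ADC is Vref / 2^n.
LSB = 7.24 / 2^23
LSB = 7.24 / 8388608
LSB = 8.6e-07 V = 0.00086308 mV

0.00086308 mV


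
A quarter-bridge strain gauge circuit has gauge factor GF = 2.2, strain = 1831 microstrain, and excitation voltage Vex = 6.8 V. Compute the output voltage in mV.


Quarter bridge output: Vout = (GF * epsilon * Vex) / 4.
Vout = (2.2 * 1831e-6 * 6.8) / 4
Vout = 0.02739176 / 4 V
Vout = 0.00684794 V = 6.8479 mV

6.8479 mV


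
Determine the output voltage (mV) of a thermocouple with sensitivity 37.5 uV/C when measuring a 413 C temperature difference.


The thermocouple output V = sensitivity * dT.
V = 37.5 uV/C * 413 C
V = 15487.5 uV
V = 15.488 mV

15.488 mV


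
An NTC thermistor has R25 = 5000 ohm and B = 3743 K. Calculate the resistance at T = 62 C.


NTC thermistor equation: Rt = R25 * exp(B * (1/T - 1/T25)).
T in Kelvin: 335.15 K, T25 = 298.15 K
1/T - 1/T25 = 1/335.15 - 1/298.15 = -0.00037028
B * (1/T - 1/T25) = 3743 * -0.00037028 = -1.3859
Rt = 5000 * exp(-1.3859) = 1250.4 ohm

1250.4 ohm


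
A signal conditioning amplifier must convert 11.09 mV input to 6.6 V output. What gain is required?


Gain = Vout / Vin (converting to same units).
G = 6.6 V / 11.09 mV
G = 6600.0 mV / 11.09 mV
G = 595.13

595.13


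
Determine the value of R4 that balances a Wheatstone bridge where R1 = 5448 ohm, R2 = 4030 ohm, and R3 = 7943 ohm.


At balance: R1*R4 = R2*R3, so R4 = R2*R3/R1.
R4 = 4030 * 7943 / 5448
R4 = 32010290 / 5448
R4 = 5875.6 ohm

5875.6 ohm


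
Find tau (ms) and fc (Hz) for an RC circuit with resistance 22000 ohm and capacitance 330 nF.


Time constant: tau = R * C.
tau = 22000 * 3.30e-07 = 0.00726 s
tau = 7.26 ms
Cutoff frequency: fc = 1 / (2*pi*R*C).
fc = 1 / (2*pi*0.00726) = 21.92 Hz

tau = 7.26 ms, fc = 21.92 Hz


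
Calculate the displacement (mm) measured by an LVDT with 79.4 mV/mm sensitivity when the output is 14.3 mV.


Displacement = Vout / sensitivity.
d = 14.3 / 79.4
d = 0.18 mm

0.18 mm


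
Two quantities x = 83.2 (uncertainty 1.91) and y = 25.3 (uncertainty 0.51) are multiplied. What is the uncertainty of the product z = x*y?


For a product z = x*y, the relative uncertainty is:
uz/z = sqrt((ux/x)^2 + (uy/y)^2)
Relative uncertainties: ux/x = 1.91/83.2 = 0.022957
uy/y = 0.51/25.3 = 0.020158
z = 83.2 * 25.3 = 2105.0
uz = 2105.0 * sqrt(0.022957^2 + 0.020158^2) = 64.309

64.309


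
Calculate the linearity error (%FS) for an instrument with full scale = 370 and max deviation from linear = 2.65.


Linearity error = (max deviation / full scale) * 100%.
Linearity = (2.65 / 370) * 100
Linearity = 0.716 %FS

0.716 %FS
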